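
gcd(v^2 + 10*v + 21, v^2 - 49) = v + 7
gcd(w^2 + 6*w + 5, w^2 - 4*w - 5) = w + 1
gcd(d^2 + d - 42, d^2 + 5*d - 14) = d + 7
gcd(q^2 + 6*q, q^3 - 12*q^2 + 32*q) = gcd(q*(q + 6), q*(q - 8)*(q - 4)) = q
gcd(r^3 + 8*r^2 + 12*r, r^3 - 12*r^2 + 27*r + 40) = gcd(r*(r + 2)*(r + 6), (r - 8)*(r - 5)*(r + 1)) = 1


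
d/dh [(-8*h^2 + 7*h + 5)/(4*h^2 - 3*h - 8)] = (-4*h^2 + 88*h - 41)/(16*h^4 - 24*h^3 - 55*h^2 + 48*h + 64)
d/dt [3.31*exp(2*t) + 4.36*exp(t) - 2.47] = (6.62*exp(t) + 4.36)*exp(t)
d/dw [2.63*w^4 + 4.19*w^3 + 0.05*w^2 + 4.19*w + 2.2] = 10.52*w^3 + 12.57*w^2 + 0.1*w + 4.19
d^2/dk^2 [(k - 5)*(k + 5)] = 2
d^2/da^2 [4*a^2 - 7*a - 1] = 8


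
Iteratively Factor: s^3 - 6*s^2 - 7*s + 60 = (s - 5)*(s^2 - s - 12) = (s - 5)*(s - 4)*(s + 3)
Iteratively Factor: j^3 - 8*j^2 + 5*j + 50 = (j - 5)*(j^2 - 3*j - 10) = (j - 5)*(j + 2)*(j - 5)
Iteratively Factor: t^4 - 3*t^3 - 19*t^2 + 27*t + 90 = (t - 5)*(t^3 + 2*t^2 - 9*t - 18) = (t - 5)*(t + 3)*(t^2 - t - 6) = (t - 5)*(t + 2)*(t + 3)*(t - 3)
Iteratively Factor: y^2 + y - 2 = (y - 1)*(y + 2)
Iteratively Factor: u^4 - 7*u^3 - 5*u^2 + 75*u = (u)*(u^3 - 7*u^2 - 5*u + 75) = u*(u - 5)*(u^2 - 2*u - 15) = u*(u - 5)*(u + 3)*(u - 5)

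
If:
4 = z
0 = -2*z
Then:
No Solution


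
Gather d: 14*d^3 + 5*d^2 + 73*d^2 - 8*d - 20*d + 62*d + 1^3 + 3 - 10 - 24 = 14*d^3 + 78*d^2 + 34*d - 30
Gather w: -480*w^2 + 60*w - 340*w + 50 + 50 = -480*w^2 - 280*w + 100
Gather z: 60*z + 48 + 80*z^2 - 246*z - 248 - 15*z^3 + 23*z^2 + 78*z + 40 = -15*z^3 + 103*z^2 - 108*z - 160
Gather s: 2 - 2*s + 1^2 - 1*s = 3 - 3*s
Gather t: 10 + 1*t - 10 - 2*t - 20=-t - 20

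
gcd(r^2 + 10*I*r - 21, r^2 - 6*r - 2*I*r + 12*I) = 1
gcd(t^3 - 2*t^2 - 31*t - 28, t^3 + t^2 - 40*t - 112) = t^2 - 3*t - 28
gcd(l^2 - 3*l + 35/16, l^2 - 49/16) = l - 7/4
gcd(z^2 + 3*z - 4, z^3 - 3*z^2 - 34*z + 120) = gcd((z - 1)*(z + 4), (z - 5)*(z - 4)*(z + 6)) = 1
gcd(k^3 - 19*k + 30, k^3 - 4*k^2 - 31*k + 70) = k^2 + 3*k - 10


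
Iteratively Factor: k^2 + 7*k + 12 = (k + 4)*(k + 3)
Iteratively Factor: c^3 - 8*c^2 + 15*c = (c)*(c^2 - 8*c + 15) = c*(c - 3)*(c - 5)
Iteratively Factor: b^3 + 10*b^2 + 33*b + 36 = (b + 3)*(b^2 + 7*b + 12) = (b + 3)^2*(b + 4)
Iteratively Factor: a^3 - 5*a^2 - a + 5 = (a - 5)*(a^2 - 1) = (a - 5)*(a - 1)*(a + 1)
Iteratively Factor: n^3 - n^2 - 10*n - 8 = (n - 4)*(n^2 + 3*n + 2) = (n - 4)*(n + 2)*(n + 1)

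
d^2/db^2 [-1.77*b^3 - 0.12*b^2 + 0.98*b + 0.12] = -10.62*b - 0.24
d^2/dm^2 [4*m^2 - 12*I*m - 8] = 8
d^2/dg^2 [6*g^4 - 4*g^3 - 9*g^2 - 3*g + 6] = 72*g^2 - 24*g - 18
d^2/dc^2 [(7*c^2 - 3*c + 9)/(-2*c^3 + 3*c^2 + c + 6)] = 2*(-28*c^6 + 36*c^5 - 312*c^4 - 102*c^3 + 405*c^2 - 567*c - 117)/(8*c^9 - 36*c^8 + 42*c^7 - 63*c^6 + 195*c^5 - 99*c^4 + 107*c^3 - 342*c^2 - 108*c - 216)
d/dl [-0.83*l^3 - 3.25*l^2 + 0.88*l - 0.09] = -2.49*l^2 - 6.5*l + 0.88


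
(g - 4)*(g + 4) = g^2 - 16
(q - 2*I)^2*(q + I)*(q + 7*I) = q^4 + 4*I*q^3 + 21*q^2 - 4*I*q + 28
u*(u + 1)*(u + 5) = u^3 + 6*u^2 + 5*u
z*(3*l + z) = 3*l*z + z^2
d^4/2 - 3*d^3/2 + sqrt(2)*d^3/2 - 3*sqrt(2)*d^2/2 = d^2*(d/2 + sqrt(2)/2)*(d - 3)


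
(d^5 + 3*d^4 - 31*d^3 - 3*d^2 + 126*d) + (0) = d^5 + 3*d^4 - 31*d^3 - 3*d^2 + 126*d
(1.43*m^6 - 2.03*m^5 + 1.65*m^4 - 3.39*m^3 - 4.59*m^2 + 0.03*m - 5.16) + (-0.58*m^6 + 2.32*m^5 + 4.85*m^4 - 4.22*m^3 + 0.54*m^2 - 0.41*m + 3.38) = 0.85*m^6 + 0.29*m^5 + 6.5*m^4 - 7.61*m^3 - 4.05*m^2 - 0.38*m - 1.78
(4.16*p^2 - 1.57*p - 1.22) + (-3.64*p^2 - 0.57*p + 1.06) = 0.52*p^2 - 2.14*p - 0.16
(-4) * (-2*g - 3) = 8*g + 12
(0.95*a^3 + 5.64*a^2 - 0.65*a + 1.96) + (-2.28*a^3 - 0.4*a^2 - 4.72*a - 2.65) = -1.33*a^3 + 5.24*a^2 - 5.37*a - 0.69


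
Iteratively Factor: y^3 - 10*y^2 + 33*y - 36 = (y - 3)*(y^2 - 7*y + 12) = (y - 4)*(y - 3)*(y - 3)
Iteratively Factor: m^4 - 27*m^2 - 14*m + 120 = (m - 2)*(m^3 + 2*m^2 - 23*m - 60) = (m - 5)*(m - 2)*(m^2 + 7*m + 12) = (m - 5)*(m - 2)*(m + 4)*(m + 3)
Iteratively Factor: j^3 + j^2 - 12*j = (j + 4)*(j^2 - 3*j) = (j - 3)*(j + 4)*(j)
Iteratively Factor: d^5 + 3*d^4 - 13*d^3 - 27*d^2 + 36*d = (d - 1)*(d^4 + 4*d^3 - 9*d^2 - 36*d) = (d - 3)*(d - 1)*(d^3 + 7*d^2 + 12*d) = d*(d - 3)*(d - 1)*(d^2 + 7*d + 12) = d*(d - 3)*(d - 1)*(d + 3)*(d + 4)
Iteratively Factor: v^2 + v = (v + 1)*(v)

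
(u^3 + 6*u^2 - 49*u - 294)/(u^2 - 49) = u + 6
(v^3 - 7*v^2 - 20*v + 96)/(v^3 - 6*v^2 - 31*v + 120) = (v + 4)/(v + 5)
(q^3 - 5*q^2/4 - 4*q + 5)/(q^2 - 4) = q - 5/4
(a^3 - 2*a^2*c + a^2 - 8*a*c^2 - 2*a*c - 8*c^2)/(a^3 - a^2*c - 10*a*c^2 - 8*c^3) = (a + 1)/(a + c)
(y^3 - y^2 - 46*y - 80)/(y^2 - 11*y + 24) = (y^2 + 7*y + 10)/(y - 3)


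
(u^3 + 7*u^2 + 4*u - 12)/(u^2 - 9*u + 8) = (u^2 + 8*u + 12)/(u - 8)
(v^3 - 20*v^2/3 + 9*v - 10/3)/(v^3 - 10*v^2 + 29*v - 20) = (v - 2/3)/(v - 4)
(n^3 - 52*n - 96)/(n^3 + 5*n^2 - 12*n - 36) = (n - 8)/(n - 3)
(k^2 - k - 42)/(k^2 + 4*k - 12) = (k - 7)/(k - 2)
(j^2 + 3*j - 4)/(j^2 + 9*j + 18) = (j^2 + 3*j - 4)/(j^2 + 9*j + 18)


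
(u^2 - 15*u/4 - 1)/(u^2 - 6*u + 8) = (u + 1/4)/(u - 2)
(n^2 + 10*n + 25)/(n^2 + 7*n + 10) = (n + 5)/(n + 2)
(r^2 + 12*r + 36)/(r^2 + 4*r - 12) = (r + 6)/(r - 2)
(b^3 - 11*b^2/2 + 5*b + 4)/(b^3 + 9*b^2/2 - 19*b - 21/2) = (b^2 - 6*b + 8)/(b^2 + 4*b - 21)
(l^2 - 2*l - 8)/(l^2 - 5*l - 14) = (l - 4)/(l - 7)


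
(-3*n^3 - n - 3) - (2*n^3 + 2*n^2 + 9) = -5*n^3 - 2*n^2 - n - 12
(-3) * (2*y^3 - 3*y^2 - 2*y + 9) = -6*y^3 + 9*y^2 + 6*y - 27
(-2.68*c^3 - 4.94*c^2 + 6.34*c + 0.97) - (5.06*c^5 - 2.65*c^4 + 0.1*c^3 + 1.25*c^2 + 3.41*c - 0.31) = -5.06*c^5 + 2.65*c^4 - 2.78*c^3 - 6.19*c^2 + 2.93*c + 1.28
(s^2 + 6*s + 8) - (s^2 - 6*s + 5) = 12*s + 3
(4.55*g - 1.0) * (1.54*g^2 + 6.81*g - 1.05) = 7.007*g^3 + 29.4455*g^2 - 11.5875*g + 1.05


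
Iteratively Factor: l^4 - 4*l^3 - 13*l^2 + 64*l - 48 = (l - 4)*(l^3 - 13*l + 12) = (l - 4)*(l - 3)*(l^2 + 3*l - 4) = (l - 4)*(l - 3)*(l - 1)*(l + 4)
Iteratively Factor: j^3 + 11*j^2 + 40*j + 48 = (j + 3)*(j^2 + 8*j + 16) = (j + 3)*(j + 4)*(j + 4)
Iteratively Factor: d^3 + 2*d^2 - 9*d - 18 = (d + 2)*(d^2 - 9) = (d - 3)*(d + 2)*(d + 3)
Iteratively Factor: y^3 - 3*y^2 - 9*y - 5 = (y + 1)*(y^2 - 4*y - 5) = (y - 5)*(y + 1)*(y + 1)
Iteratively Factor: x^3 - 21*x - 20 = (x + 1)*(x^2 - x - 20) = (x - 5)*(x + 1)*(x + 4)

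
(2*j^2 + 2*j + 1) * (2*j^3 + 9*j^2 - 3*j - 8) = 4*j^5 + 22*j^4 + 14*j^3 - 13*j^2 - 19*j - 8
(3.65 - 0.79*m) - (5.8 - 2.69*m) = 1.9*m - 2.15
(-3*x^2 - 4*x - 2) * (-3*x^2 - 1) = 9*x^4 + 12*x^3 + 9*x^2 + 4*x + 2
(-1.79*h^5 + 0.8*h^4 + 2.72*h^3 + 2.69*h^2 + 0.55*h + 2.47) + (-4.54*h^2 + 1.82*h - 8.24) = -1.79*h^5 + 0.8*h^4 + 2.72*h^3 - 1.85*h^2 + 2.37*h - 5.77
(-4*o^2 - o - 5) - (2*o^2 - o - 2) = -6*o^2 - 3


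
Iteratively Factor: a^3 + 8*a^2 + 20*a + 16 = (a + 2)*(a^2 + 6*a + 8) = (a + 2)*(a + 4)*(a + 2)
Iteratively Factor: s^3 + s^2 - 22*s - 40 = (s + 4)*(s^2 - 3*s - 10) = (s + 2)*(s + 4)*(s - 5)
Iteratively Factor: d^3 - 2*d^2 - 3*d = (d - 3)*(d^2 + d) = (d - 3)*(d + 1)*(d)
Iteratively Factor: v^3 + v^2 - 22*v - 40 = (v - 5)*(v^2 + 6*v + 8) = (v - 5)*(v + 4)*(v + 2)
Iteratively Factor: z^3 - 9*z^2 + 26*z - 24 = (z - 2)*(z^2 - 7*z + 12) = (z - 4)*(z - 2)*(z - 3)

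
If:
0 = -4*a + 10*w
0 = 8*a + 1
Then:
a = -1/8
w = -1/20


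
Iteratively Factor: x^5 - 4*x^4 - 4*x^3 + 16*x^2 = (x - 4)*(x^4 - 4*x^2) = (x - 4)*(x - 2)*(x^3 + 2*x^2) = (x - 4)*(x - 2)*(x + 2)*(x^2) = x*(x - 4)*(x - 2)*(x + 2)*(x)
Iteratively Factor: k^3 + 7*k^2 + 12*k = (k)*(k^2 + 7*k + 12) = k*(k + 4)*(k + 3)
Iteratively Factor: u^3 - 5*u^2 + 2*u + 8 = (u - 4)*(u^2 - u - 2) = (u - 4)*(u - 2)*(u + 1)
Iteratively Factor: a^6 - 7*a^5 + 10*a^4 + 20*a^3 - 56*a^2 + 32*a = (a - 4)*(a^5 - 3*a^4 - 2*a^3 + 12*a^2 - 8*a) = (a - 4)*(a - 2)*(a^4 - a^3 - 4*a^2 + 4*a) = a*(a - 4)*(a - 2)*(a^3 - a^2 - 4*a + 4) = a*(a - 4)*(a - 2)*(a + 2)*(a^2 - 3*a + 2) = a*(a - 4)*(a - 2)*(a - 1)*(a + 2)*(a - 2)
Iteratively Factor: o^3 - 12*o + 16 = (o - 2)*(o^2 + 2*o - 8) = (o - 2)^2*(o + 4)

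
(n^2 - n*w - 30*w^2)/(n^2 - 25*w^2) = (-n + 6*w)/(-n + 5*w)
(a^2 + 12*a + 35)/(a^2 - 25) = (a + 7)/(a - 5)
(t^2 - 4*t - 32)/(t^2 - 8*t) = (t + 4)/t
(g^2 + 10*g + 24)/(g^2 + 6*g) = (g + 4)/g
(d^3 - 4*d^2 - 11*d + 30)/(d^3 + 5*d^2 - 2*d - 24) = (d - 5)/(d + 4)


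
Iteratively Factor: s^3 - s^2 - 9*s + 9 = (s - 3)*(s^2 + 2*s - 3) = (s - 3)*(s + 3)*(s - 1)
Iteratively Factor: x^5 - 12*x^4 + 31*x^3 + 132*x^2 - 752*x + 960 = (x - 3)*(x^4 - 9*x^3 + 4*x^2 + 144*x - 320) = (x - 3)*(x + 4)*(x^3 - 13*x^2 + 56*x - 80) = (x - 5)*(x - 3)*(x + 4)*(x^2 - 8*x + 16) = (x - 5)*(x - 4)*(x - 3)*(x + 4)*(x - 4)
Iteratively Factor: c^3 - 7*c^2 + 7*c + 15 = (c - 3)*(c^2 - 4*c - 5) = (c - 3)*(c + 1)*(c - 5)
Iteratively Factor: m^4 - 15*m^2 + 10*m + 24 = (m + 4)*(m^3 - 4*m^2 + m + 6) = (m - 2)*(m + 4)*(m^2 - 2*m - 3) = (m - 3)*(m - 2)*(m + 4)*(m + 1)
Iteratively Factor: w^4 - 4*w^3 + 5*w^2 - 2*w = (w - 1)*(w^3 - 3*w^2 + 2*w) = w*(w - 1)*(w^2 - 3*w + 2) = w*(w - 2)*(w - 1)*(w - 1)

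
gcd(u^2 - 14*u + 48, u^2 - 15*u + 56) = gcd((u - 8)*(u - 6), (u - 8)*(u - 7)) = u - 8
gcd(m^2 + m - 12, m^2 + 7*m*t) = 1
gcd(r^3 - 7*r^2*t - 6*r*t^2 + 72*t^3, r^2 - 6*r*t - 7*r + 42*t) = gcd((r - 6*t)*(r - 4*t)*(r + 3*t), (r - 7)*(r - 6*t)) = r - 6*t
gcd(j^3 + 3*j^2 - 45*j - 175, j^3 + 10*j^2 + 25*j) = j^2 + 10*j + 25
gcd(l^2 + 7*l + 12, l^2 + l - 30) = 1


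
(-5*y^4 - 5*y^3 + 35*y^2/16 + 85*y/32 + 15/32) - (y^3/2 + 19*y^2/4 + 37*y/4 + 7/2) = -5*y^4 - 11*y^3/2 - 41*y^2/16 - 211*y/32 - 97/32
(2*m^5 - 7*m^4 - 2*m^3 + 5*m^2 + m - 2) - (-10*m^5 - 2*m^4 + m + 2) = 12*m^5 - 5*m^4 - 2*m^3 + 5*m^2 - 4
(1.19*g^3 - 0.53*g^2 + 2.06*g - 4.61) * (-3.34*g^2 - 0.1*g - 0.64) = -3.9746*g^5 + 1.6512*g^4 - 7.589*g^3 + 15.5306*g^2 - 0.8574*g + 2.9504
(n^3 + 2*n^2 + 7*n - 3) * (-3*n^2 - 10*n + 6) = -3*n^5 - 16*n^4 - 35*n^3 - 49*n^2 + 72*n - 18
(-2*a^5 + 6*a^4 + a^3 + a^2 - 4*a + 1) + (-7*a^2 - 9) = -2*a^5 + 6*a^4 + a^3 - 6*a^2 - 4*a - 8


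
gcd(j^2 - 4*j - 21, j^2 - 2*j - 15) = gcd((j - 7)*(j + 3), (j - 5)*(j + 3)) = j + 3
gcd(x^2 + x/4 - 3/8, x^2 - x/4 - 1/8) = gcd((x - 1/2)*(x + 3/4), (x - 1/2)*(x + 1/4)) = x - 1/2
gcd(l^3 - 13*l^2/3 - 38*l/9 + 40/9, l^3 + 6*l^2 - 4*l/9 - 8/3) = l - 2/3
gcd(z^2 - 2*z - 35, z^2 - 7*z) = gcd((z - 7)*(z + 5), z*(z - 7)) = z - 7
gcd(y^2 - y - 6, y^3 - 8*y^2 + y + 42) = y^2 - y - 6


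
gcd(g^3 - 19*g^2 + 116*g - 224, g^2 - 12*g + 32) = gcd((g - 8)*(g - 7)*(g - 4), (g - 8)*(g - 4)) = g^2 - 12*g + 32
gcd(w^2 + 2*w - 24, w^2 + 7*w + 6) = w + 6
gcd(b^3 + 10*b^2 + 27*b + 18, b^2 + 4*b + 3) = b^2 + 4*b + 3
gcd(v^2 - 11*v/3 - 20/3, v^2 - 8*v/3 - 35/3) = v - 5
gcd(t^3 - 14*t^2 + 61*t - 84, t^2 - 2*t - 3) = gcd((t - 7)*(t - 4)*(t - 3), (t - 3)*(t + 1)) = t - 3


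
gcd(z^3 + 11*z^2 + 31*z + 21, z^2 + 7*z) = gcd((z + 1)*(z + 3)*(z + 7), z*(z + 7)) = z + 7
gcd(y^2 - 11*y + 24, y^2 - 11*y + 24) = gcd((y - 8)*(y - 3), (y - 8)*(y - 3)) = y^2 - 11*y + 24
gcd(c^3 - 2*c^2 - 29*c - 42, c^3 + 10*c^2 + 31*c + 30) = c^2 + 5*c + 6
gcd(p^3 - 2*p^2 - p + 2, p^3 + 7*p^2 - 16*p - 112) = 1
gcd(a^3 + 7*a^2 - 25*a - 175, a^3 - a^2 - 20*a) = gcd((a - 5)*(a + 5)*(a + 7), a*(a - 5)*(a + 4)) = a - 5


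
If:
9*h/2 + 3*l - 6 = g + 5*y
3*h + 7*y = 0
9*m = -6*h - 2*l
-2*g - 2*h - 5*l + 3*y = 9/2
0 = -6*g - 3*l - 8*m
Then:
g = 73743/15428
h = 4533/1102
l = -1467/266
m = -5850/3857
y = -13599/7714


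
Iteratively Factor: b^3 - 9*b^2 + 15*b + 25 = (b + 1)*(b^2 - 10*b + 25) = (b - 5)*(b + 1)*(b - 5)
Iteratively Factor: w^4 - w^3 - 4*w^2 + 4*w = (w + 2)*(w^3 - 3*w^2 + 2*w) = (w - 2)*(w + 2)*(w^2 - w) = w*(w - 2)*(w + 2)*(w - 1)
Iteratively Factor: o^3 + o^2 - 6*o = (o)*(o^2 + o - 6) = o*(o + 3)*(o - 2)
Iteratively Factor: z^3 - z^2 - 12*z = (z + 3)*(z^2 - 4*z) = z*(z + 3)*(z - 4)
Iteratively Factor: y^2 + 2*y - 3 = (y + 3)*(y - 1)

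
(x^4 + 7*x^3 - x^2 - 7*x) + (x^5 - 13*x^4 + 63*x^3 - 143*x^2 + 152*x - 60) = x^5 - 12*x^4 + 70*x^3 - 144*x^2 + 145*x - 60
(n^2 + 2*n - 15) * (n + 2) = n^3 + 4*n^2 - 11*n - 30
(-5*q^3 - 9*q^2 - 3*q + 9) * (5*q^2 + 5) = -25*q^5 - 45*q^4 - 40*q^3 - 15*q + 45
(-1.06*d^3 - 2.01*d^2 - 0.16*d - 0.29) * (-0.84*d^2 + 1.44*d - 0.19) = 0.8904*d^5 + 0.162*d^4 - 2.5586*d^3 + 0.3951*d^2 - 0.3872*d + 0.0551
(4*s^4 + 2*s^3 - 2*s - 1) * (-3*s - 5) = -12*s^5 - 26*s^4 - 10*s^3 + 6*s^2 + 13*s + 5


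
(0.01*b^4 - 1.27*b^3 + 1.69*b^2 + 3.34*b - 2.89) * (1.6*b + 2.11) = 0.016*b^5 - 2.0109*b^4 + 0.0243000000000002*b^3 + 8.9099*b^2 + 2.4234*b - 6.0979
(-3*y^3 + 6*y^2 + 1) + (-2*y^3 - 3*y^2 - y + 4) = -5*y^3 + 3*y^2 - y + 5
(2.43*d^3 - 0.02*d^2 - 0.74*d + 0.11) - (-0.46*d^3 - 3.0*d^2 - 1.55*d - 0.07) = 2.89*d^3 + 2.98*d^2 + 0.81*d + 0.18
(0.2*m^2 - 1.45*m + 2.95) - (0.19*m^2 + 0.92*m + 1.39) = 0.01*m^2 - 2.37*m + 1.56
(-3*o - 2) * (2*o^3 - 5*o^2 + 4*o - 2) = -6*o^4 + 11*o^3 - 2*o^2 - 2*o + 4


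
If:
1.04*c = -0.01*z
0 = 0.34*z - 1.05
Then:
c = -0.03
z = 3.09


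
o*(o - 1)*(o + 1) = o^3 - o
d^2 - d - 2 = (d - 2)*(d + 1)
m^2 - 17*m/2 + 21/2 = (m - 7)*(m - 3/2)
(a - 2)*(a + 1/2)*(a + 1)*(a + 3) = a^4 + 5*a^3/2 - 4*a^2 - 17*a/2 - 3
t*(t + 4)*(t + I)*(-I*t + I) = -I*t^4 + t^3 - 3*I*t^3 + 3*t^2 + 4*I*t^2 - 4*t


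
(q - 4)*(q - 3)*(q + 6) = q^3 - q^2 - 30*q + 72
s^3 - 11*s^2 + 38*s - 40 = (s - 5)*(s - 4)*(s - 2)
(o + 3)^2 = o^2 + 6*o + 9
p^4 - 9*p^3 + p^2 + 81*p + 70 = (p - 7)*(p - 5)*(p + 1)*(p + 2)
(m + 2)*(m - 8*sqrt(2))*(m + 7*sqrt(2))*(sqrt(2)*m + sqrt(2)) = sqrt(2)*m^4 - 2*m^3 + 3*sqrt(2)*m^3 - 110*sqrt(2)*m^2 - 6*m^2 - 336*sqrt(2)*m - 4*m - 224*sqrt(2)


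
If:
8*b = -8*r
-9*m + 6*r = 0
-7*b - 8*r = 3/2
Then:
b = 3/2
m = -1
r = -3/2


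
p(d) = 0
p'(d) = 0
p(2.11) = 0.00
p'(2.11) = 0.00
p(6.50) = 0.00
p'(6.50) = 0.00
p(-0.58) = 0.00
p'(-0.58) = 0.00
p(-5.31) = 0.00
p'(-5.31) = 0.00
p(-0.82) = 0.00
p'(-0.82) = 0.00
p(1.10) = 0.00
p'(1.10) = 0.00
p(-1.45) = 0.00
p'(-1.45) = 0.00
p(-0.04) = 0.00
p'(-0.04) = 0.00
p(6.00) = 0.00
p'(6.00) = 0.00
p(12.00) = 0.00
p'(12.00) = 0.00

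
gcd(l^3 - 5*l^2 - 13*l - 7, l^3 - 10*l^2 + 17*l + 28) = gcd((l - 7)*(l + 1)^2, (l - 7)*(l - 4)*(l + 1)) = l^2 - 6*l - 7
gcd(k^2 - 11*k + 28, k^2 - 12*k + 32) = k - 4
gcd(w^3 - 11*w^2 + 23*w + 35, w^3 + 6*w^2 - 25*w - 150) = w - 5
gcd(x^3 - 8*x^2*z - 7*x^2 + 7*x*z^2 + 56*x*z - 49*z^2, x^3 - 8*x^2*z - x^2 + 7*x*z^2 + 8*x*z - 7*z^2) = x^2 - 8*x*z + 7*z^2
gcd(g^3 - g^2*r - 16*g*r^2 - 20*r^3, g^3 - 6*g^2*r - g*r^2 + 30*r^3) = -g^2 + 3*g*r + 10*r^2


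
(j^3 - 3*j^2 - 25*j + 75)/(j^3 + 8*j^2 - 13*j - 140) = (j^2 - 8*j + 15)/(j^2 + 3*j - 28)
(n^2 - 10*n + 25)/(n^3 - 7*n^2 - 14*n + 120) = (n - 5)/(n^2 - 2*n - 24)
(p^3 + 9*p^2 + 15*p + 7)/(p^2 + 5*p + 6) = (p^3 + 9*p^2 + 15*p + 7)/(p^2 + 5*p + 6)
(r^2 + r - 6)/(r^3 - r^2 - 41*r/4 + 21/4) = 4*(r - 2)/(4*r^2 - 16*r + 7)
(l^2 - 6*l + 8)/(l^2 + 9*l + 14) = (l^2 - 6*l + 8)/(l^2 + 9*l + 14)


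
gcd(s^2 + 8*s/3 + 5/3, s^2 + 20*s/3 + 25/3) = s + 5/3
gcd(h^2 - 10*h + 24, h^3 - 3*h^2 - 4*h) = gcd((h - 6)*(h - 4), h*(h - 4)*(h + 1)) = h - 4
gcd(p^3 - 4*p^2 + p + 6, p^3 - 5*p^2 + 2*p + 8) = p^2 - p - 2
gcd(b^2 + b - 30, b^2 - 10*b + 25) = b - 5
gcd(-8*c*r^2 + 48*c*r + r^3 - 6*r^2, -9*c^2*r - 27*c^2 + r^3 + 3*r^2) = 1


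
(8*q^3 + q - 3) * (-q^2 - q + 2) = -8*q^5 - 8*q^4 + 15*q^3 + 2*q^2 + 5*q - 6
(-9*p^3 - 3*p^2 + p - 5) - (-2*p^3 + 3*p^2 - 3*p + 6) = -7*p^3 - 6*p^2 + 4*p - 11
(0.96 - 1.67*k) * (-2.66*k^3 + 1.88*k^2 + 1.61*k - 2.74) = 4.4422*k^4 - 5.6932*k^3 - 0.8839*k^2 + 6.1214*k - 2.6304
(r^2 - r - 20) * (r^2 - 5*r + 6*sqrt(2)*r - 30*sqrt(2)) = r^4 - 6*r^3 + 6*sqrt(2)*r^3 - 36*sqrt(2)*r^2 - 15*r^2 - 90*sqrt(2)*r + 100*r + 600*sqrt(2)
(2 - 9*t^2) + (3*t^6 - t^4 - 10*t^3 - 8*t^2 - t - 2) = 3*t^6 - t^4 - 10*t^3 - 17*t^2 - t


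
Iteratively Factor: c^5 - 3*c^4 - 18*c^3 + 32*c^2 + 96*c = (c - 4)*(c^4 + c^3 - 14*c^2 - 24*c) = c*(c - 4)*(c^3 + c^2 - 14*c - 24) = c*(c - 4)*(c + 3)*(c^2 - 2*c - 8) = c*(c - 4)^2*(c + 3)*(c + 2)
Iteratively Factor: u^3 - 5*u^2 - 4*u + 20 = (u - 2)*(u^2 - 3*u - 10) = (u - 2)*(u + 2)*(u - 5)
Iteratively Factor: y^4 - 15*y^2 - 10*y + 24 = (y - 4)*(y^3 + 4*y^2 + y - 6) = (y - 4)*(y + 3)*(y^2 + y - 2) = (y - 4)*(y + 2)*(y + 3)*(y - 1)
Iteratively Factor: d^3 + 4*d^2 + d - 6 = (d - 1)*(d^2 + 5*d + 6) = (d - 1)*(d + 3)*(d + 2)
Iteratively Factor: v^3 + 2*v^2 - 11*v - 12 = (v - 3)*(v^2 + 5*v + 4) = (v - 3)*(v + 4)*(v + 1)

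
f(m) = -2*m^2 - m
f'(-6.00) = 23.00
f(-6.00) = -66.00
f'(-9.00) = 35.00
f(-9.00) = -153.00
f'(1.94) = -8.76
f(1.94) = -9.47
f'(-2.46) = 8.84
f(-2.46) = -9.64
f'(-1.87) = 6.48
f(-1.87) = -5.12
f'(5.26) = -22.04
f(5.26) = -60.60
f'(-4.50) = 17.00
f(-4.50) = -36.00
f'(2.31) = -10.24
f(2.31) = -12.98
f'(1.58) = -7.32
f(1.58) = -6.57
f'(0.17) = -1.68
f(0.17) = -0.23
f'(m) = -4*m - 1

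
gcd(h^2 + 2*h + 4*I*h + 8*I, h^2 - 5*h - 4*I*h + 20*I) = 1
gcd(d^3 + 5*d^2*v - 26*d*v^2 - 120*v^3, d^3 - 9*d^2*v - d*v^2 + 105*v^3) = -d + 5*v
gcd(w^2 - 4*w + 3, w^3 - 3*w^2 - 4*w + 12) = w - 3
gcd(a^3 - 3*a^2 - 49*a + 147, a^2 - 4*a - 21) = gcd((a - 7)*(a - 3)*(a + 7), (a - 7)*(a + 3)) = a - 7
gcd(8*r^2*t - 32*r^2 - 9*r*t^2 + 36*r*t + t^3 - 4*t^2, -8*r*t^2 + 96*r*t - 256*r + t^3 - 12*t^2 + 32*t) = 8*r*t - 32*r - t^2 + 4*t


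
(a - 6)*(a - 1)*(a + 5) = a^3 - 2*a^2 - 29*a + 30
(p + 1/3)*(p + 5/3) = p^2 + 2*p + 5/9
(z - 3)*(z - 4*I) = z^2 - 3*z - 4*I*z + 12*I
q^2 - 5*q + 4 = (q - 4)*(q - 1)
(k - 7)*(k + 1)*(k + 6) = k^3 - 43*k - 42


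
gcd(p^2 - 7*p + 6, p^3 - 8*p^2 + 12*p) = p - 6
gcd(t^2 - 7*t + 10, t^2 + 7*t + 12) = 1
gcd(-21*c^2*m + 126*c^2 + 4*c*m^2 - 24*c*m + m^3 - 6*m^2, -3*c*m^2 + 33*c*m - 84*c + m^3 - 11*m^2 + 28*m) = 3*c - m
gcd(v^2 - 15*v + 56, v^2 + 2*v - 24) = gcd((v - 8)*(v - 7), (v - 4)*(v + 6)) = 1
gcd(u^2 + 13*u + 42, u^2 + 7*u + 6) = u + 6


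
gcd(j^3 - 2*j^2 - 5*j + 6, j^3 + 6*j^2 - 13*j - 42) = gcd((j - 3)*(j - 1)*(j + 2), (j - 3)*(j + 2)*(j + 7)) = j^2 - j - 6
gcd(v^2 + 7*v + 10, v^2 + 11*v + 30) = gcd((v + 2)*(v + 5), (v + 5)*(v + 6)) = v + 5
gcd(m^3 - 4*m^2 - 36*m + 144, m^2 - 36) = m^2 - 36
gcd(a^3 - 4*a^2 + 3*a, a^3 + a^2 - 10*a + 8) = a - 1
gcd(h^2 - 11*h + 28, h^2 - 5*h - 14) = h - 7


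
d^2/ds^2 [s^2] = 2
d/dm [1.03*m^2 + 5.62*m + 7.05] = 2.06*m + 5.62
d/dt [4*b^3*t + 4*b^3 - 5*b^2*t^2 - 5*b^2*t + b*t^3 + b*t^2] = b*(4*b^2 - 10*b*t - 5*b + 3*t^2 + 2*t)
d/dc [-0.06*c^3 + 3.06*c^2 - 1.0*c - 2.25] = -0.18*c^2 + 6.12*c - 1.0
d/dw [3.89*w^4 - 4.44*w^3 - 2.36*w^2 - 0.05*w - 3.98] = 15.56*w^3 - 13.32*w^2 - 4.72*w - 0.05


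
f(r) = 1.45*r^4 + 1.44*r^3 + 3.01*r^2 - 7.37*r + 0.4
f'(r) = 5.8*r^3 + 4.32*r^2 + 6.02*r - 7.37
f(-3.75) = 281.17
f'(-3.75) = -275.05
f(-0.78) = 7.83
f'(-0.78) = -12.19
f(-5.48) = 1201.85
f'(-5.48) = -865.11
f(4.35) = 663.02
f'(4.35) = 577.98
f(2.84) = 131.06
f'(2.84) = 177.43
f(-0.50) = 4.75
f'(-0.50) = -10.02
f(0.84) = -2.09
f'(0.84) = 4.17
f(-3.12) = 146.36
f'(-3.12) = -160.25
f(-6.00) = 1721.14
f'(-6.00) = -1140.77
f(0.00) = 0.40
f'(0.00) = -7.37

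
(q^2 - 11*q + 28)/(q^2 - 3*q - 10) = (-q^2 + 11*q - 28)/(-q^2 + 3*q + 10)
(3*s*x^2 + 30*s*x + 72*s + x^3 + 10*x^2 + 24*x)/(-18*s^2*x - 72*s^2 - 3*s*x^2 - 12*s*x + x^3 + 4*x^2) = (x + 6)/(-6*s + x)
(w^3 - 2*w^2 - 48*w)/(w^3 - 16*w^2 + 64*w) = (w + 6)/(w - 8)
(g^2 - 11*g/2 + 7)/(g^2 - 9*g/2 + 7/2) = (g - 2)/(g - 1)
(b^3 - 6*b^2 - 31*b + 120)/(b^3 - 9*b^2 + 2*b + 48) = (b + 5)/(b + 2)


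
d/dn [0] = 0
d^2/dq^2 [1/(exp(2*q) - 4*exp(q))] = 4*((1 - exp(q))*(exp(q) - 4) + 2*(exp(q) - 2)^2)*exp(-q)/(exp(q) - 4)^3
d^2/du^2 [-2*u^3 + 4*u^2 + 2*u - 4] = 8 - 12*u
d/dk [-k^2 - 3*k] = -2*k - 3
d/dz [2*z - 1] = 2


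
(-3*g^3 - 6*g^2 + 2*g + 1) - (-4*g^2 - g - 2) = -3*g^3 - 2*g^2 + 3*g + 3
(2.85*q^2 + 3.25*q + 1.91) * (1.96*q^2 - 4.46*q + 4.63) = 5.586*q^4 - 6.341*q^3 + 2.4441*q^2 + 6.5289*q + 8.8433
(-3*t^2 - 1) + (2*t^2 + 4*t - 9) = -t^2 + 4*t - 10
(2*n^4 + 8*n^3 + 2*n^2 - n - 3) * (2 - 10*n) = -20*n^5 - 76*n^4 - 4*n^3 + 14*n^2 + 28*n - 6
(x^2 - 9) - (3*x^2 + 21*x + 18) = -2*x^2 - 21*x - 27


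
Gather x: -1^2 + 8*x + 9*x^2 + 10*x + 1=9*x^2 + 18*x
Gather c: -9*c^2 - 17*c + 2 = -9*c^2 - 17*c + 2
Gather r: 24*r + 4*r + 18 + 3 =28*r + 21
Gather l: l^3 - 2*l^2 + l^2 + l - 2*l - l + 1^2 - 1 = l^3 - l^2 - 2*l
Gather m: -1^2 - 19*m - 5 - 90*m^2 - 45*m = -90*m^2 - 64*m - 6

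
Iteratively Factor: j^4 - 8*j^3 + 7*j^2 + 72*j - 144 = (j - 4)*(j^3 - 4*j^2 - 9*j + 36) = (j - 4)*(j + 3)*(j^2 - 7*j + 12) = (j - 4)^2*(j + 3)*(j - 3)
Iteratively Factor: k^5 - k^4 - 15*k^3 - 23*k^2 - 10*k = (k + 2)*(k^4 - 3*k^3 - 9*k^2 - 5*k) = k*(k + 2)*(k^3 - 3*k^2 - 9*k - 5) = k*(k + 1)*(k + 2)*(k^2 - 4*k - 5) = k*(k - 5)*(k + 1)*(k + 2)*(k + 1)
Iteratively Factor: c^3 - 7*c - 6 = (c + 2)*(c^2 - 2*c - 3) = (c - 3)*(c + 2)*(c + 1)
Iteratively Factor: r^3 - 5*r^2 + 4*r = (r)*(r^2 - 5*r + 4) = r*(r - 1)*(r - 4)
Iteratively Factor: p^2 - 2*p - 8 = (p - 4)*(p + 2)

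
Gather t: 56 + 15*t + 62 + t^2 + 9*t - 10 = t^2 + 24*t + 108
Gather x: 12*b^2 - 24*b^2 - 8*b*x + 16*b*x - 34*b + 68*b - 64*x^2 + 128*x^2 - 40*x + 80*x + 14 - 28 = -12*b^2 + 34*b + 64*x^2 + x*(8*b + 40) - 14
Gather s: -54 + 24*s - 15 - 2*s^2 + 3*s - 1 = -2*s^2 + 27*s - 70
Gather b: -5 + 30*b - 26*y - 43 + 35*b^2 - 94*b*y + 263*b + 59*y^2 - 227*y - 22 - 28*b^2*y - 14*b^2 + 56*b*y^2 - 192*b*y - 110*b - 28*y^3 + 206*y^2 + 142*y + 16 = b^2*(21 - 28*y) + b*(56*y^2 - 286*y + 183) - 28*y^3 + 265*y^2 - 111*y - 54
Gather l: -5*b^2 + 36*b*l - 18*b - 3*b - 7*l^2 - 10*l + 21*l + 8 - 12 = -5*b^2 - 21*b - 7*l^2 + l*(36*b + 11) - 4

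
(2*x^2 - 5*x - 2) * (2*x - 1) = 4*x^3 - 12*x^2 + x + 2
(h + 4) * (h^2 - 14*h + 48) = h^3 - 10*h^2 - 8*h + 192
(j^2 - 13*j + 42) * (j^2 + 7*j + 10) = j^4 - 6*j^3 - 39*j^2 + 164*j + 420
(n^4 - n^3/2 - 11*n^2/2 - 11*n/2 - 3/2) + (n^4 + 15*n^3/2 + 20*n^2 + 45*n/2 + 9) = 2*n^4 + 7*n^3 + 29*n^2/2 + 17*n + 15/2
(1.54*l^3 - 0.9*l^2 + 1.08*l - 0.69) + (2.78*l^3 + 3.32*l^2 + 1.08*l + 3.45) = 4.32*l^3 + 2.42*l^2 + 2.16*l + 2.76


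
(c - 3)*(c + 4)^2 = c^3 + 5*c^2 - 8*c - 48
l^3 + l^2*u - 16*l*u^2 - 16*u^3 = (l - 4*u)*(l + u)*(l + 4*u)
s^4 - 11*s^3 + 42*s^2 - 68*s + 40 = (s - 5)*(s - 2)^3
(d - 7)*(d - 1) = d^2 - 8*d + 7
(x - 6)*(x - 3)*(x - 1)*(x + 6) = x^4 - 4*x^3 - 33*x^2 + 144*x - 108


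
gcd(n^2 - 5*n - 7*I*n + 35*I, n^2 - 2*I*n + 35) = n - 7*I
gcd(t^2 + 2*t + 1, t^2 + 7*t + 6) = t + 1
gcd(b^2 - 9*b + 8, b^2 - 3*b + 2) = b - 1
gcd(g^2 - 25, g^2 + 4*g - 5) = g + 5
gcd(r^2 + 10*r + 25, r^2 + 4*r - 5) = r + 5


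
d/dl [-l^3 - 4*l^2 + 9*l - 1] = -3*l^2 - 8*l + 9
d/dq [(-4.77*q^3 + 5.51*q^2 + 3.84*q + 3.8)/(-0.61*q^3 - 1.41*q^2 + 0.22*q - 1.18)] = (10.0868*q^4 + 2.586*q^3 + 30.4664*q^2 - 2.2876*q - 5.3672)/(0.3721*q^6 + 1.7202*q^5 + 1.7197*q^4 + 0.8192*q^3 + 3.376*q^2 - 0.5192*q + 1.3924)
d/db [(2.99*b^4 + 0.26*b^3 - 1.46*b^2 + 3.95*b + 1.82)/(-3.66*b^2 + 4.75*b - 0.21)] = (-21.8868*b^5 + 41.6559*b^4 - 0.041599999999999*b^3 + 7.3582*b^2 + 13.9356*b - 9.4745)/(13.3956*b^4 - 34.77*b^3 + 24.0997*b^2 - 1.995*b + 0.0441)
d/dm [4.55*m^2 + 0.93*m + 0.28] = 9.1*m + 0.93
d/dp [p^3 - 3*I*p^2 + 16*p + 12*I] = 3*p^2 - 6*I*p + 16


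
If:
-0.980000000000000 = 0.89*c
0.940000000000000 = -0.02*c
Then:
No Solution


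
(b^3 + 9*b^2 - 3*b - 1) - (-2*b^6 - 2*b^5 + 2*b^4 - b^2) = 2*b^6 + 2*b^5 - 2*b^4 + b^3 + 10*b^2 - 3*b - 1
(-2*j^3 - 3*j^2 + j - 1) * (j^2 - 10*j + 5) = -2*j^5 + 17*j^4 + 21*j^3 - 26*j^2 + 15*j - 5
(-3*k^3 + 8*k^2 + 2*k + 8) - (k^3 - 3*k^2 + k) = -4*k^3 + 11*k^2 + k + 8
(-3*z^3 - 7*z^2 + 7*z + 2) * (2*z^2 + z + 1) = -6*z^5 - 17*z^4 + 4*z^3 + 4*z^2 + 9*z + 2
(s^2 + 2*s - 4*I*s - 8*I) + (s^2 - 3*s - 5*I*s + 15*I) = 2*s^2 - s - 9*I*s + 7*I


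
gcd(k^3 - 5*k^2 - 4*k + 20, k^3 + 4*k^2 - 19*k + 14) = k - 2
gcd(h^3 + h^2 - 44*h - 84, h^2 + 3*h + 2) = h + 2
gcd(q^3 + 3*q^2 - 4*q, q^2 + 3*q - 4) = q^2 + 3*q - 4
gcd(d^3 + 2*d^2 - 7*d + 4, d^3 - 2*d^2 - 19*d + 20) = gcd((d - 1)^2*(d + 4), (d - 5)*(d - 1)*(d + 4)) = d^2 + 3*d - 4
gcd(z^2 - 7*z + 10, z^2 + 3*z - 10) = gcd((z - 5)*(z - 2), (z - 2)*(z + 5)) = z - 2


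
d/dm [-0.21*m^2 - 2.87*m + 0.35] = -0.42*m - 2.87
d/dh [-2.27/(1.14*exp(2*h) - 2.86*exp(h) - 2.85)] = (5.1756*exp(h) - 6.4922)*exp(h)/(-1.14*exp(2*h) + 2.86*exp(h) + 2.85)^2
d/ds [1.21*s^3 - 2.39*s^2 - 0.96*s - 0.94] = 3.63*s^2 - 4.78*s - 0.96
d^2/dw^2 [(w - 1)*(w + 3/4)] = 2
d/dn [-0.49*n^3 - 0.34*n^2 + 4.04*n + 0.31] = -1.47*n^2 - 0.68*n + 4.04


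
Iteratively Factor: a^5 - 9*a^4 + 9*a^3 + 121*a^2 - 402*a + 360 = (a - 3)*(a^4 - 6*a^3 - 9*a^2 + 94*a - 120) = (a - 3)*(a - 2)*(a^3 - 4*a^2 - 17*a + 60) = (a - 3)^2*(a - 2)*(a^2 - a - 20) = (a - 3)^2*(a - 2)*(a + 4)*(a - 5)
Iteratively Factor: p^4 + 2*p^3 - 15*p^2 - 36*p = (p + 3)*(p^3 - p^2 - 12*p) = (p - 4)*(p + 3)*(p^2 + 3*p) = p*(p - 4)*(p + 3)*(p + 3)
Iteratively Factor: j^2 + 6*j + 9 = (j + 3)*(j + 3)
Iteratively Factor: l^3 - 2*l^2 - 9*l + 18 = (l + 3)*(l^2 - 5*l + 6) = (l - 2)*(l + 3)*(l - 3)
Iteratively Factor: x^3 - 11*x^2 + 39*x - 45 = (x - 5)*(x^2 - 6*x + 9) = (x - 5)*(x - 3)*(x - 3)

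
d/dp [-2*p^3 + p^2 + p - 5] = -6*p^2 + 2*p + 1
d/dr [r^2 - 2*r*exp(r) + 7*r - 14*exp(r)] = -2*r*exp(r) + 2*r - 16*exp(r) + 7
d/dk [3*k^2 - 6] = 6*k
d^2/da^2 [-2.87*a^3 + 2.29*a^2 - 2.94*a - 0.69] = 4.58 - 17.22*a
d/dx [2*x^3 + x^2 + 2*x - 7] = 6*x^2 + 2*x + 2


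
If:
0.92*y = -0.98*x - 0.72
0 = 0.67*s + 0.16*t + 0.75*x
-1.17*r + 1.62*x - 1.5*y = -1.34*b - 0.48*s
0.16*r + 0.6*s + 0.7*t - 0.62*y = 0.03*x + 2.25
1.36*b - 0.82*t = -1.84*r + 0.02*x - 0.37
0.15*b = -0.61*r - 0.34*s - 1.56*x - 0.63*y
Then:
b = 0.02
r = 1.07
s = -0.85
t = 2.87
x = 0.14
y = -0.93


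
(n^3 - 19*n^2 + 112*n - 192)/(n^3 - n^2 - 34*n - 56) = (-n^3 + 19*n^2 - 112*n + 192)/(-n^3 + n^2 + 34*n + 56)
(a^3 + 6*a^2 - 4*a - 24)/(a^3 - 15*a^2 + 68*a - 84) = (a^2 + 8*a + 12)/(a^2 - 13*a + 42)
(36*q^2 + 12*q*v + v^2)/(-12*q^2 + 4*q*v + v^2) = (-6*q - v)/(2*q - v)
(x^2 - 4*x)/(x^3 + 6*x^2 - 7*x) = (x - 4)/(x^2 + 6*x - 7)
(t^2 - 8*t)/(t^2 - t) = (t - 8)/(t - 1)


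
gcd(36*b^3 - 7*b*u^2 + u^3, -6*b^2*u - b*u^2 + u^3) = -6*b^2 - b*u + u^2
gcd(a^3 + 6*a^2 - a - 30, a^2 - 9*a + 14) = a - 2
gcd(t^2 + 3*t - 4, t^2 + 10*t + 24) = t + 4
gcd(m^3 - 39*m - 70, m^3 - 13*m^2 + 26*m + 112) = m^2 - 5*m - 14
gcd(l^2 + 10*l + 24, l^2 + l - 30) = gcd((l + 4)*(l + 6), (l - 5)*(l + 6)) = l + 6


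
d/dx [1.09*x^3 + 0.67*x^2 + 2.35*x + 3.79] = 3.27*x^2 + 1.34*x + 2.35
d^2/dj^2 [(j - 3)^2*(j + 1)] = 6*j - 10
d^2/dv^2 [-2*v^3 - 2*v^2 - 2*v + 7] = -12*v - 4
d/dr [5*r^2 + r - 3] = 10*r + 1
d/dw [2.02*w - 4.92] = 2.02000000000000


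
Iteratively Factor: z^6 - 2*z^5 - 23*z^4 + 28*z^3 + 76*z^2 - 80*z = (z - 1)*(z^5 - z^4 - 24*z^3 + 4*z^2 + 80*z) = (z - 1)*(z + 4)*(z^4 - 5*z^3 - 4*z^2 + 20*z) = (z - 1)*(z + 2)*(z + 4)*(z^3 - 7*z^2 + 10*z) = z*(z - 1)*(z + 2)*(z + 4)*(z^2 - 7*z + 10) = z*(z - 2)*(z - 1)*(z + 2)*(z + 4)*(z - 5)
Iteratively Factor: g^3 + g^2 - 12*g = (g + 4)*(g^2 - 3*g) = g*(g + 4)*(g - 3)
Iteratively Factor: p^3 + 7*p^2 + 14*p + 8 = (p + 2)*(p^2 + 5*p + 4) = (p + 1)*(p + 2)*(p + 4)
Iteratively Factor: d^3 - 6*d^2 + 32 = (d - 4)*(d^2 - 2*d - 8) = (d - 4)*(d + 2)*(d - 4)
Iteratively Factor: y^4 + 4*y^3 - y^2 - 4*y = (y + 1)*(y^3 + 3*y^2 - 4*y) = y*(y + 1)*(y^2 + 3*y - 4) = y*(y + 1)*(y + 4)*(y - 1)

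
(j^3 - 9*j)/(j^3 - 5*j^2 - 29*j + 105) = j*(j + 3)/(j^2 - 2*j - 35)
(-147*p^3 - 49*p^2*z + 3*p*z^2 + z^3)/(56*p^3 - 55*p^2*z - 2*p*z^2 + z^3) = (-21*p^2 - 4*p*z + z^2)/(8*p^2 - 9*p*z + z^2)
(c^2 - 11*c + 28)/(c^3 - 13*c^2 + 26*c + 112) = (c - 4)/(c^2 - 6*c - 16)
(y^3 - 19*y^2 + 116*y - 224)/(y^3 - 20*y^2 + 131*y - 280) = (y - 4)/(y - 5)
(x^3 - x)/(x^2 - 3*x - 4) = x*(x - 1)/(x - 4)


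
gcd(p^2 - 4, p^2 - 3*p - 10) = p + 2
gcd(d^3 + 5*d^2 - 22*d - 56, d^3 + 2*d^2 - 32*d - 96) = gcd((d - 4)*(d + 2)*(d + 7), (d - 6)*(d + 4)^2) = 1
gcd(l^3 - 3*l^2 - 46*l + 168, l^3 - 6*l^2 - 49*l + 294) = l^2 + l - 42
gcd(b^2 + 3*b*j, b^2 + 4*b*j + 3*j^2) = b + 3*j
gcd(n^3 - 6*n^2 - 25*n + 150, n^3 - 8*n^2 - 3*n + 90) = n^2 - 11*n + 30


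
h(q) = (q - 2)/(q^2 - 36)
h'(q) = -2*q*(q - 2)/(q^2 - 36)^2 + 1/(q^2 - 36) = (q^2 - 2*q*(q - 2) - 36)/(q^2 - 36)^2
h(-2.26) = 0.14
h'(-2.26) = -0.05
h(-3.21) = 0.20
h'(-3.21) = -0.09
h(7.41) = 0.29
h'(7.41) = -0.17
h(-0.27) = 0.06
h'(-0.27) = -0.03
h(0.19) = 0.05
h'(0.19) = -0.03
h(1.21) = 0.02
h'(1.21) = -0.03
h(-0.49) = 0.07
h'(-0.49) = -0.03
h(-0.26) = 0.06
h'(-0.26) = -0.03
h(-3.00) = 0.19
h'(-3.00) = -0.08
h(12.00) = 0.09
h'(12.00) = -0.01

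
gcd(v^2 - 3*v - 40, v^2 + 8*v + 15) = v + 5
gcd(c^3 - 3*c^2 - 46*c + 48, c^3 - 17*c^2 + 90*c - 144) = c - 8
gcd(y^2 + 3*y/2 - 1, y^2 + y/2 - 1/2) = y - 1/2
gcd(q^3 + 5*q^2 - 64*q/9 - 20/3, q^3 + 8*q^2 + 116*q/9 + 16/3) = q^2 + 20*q/3 + 4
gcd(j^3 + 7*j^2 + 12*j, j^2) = j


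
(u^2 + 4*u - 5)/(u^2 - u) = (u + 5)/u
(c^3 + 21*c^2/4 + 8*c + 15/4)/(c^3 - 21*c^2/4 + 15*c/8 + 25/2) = 2*(c^2 + 4*c + 3)/(2*c^2 - 13*c + 20)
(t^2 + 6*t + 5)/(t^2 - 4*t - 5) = (t + 5)/(t - 5)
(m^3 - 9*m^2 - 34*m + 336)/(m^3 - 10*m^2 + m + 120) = (m^2 - m - 42)/(m^2 - 2*m - 15)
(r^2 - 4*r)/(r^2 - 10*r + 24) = r/(r - 6)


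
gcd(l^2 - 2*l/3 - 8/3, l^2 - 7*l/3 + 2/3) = l - 2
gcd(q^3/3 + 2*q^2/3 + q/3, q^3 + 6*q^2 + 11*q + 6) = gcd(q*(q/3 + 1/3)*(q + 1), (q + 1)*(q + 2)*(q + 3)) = q + 1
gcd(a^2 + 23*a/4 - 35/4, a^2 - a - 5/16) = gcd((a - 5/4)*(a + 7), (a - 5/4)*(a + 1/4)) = a - 5/4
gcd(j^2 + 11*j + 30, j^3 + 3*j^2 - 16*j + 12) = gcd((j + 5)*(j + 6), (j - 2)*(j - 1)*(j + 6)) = j + 6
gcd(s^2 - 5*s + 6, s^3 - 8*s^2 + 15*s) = s - 3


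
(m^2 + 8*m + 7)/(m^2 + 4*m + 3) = (m + 7)/(m + 3)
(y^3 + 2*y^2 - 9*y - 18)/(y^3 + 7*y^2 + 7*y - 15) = (y^2 - y - 6)/(y^2 + 4*y - 5)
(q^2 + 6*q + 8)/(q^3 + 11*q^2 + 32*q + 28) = (q + 4)/(q^2 + 9*q + 14)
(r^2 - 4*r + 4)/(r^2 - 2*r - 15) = (-r^2 + 4*r - 4)/(-r^2 + 2*r + 15)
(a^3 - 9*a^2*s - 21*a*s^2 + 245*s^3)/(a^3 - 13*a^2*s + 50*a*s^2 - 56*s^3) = (a^2 - 2*a*s - 35*s^2)/(a^2 - 6*a*s + 8*s^2)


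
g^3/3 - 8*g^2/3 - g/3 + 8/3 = (g/3 + 1/3)*(g - 8)*(g - 1)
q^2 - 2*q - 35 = (q - 7)*(q + 5)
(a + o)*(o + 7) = a*o + 7*a + o^2 + 7*o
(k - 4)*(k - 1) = k^2 - 5*k + 4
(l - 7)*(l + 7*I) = l^2 - 7*l + 7*I*l - 49*I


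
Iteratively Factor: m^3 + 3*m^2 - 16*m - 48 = (m - 4)*(m^2 + 7*m + 12) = (m - 4)*(m + 4)*(m + 3)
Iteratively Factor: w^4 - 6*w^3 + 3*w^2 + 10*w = (w - 2)*(w^3 - 4*w^2 - 5*w) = w*(w - 2)*(w^2 - 4*w - 5) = w*(w - 5)*(w - 2)*(w + 1)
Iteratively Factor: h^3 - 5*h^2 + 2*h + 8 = (h + 1)*(h^2 - 6*h + 8) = (h - 4)*(h + 1)*(h - 2)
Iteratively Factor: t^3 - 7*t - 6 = (t - 3)*(t^2 + 3*t + 2) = (t - 3)*(t + 2)*(t + 1)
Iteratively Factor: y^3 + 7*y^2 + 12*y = (y + 4)*(y^2 + 3*y) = (y + 3)*(y + 4)*(y)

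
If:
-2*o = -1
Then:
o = 1/2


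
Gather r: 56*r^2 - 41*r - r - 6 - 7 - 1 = 56*r^2 - 42*r - 14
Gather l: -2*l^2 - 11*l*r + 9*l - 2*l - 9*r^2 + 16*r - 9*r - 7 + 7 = -2*l^2 + l*(7 - 11*r) - 9*r^2 + 7*r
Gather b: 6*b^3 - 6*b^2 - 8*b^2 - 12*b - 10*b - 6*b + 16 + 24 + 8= 6*b^3 - 14*b^2 - 28*b + 48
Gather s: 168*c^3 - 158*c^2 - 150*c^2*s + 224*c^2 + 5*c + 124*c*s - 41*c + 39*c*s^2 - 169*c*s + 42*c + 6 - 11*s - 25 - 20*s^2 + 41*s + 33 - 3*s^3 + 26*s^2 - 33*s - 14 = 168*c^3 + 66*c^2 + 6*c - 3*s^3 + s^2*(39*c + 6) + s*(-150*c^2 - 45*c - 3)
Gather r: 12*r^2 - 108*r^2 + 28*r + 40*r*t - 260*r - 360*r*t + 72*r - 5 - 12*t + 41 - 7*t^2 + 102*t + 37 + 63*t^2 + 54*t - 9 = -96*r^2 + r*(-320*t - 160) + 56*t^2 + 144*t + 64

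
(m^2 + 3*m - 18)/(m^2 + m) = (m^2 + 3*m - 18)/(m*(m + 1))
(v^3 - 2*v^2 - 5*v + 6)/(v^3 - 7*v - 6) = (v - 1)/(v + 1)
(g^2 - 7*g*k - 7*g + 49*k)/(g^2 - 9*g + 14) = (g - 7*k)/(g - 2)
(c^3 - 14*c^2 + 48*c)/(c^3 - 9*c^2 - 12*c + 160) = c*(c - 6)/(c^2 - c - 20)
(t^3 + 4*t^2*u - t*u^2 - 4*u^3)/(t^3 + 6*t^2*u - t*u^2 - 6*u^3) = (t + 4*u)/(t + 6*u)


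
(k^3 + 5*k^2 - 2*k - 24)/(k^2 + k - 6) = k + 4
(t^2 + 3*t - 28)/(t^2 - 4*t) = (t + 7)/t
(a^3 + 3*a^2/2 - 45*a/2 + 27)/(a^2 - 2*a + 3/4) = 2*(a^2 + 3*a - 18)/(2*a - 1)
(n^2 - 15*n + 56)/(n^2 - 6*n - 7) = (n - 8)/(n + 1)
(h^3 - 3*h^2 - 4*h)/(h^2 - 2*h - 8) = h*(h + 1)/(h + 2)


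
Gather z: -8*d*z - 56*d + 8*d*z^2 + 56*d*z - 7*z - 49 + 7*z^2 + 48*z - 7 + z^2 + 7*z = -56*d + z^2*(8*d + 8) + z*(48*d + 48) - 56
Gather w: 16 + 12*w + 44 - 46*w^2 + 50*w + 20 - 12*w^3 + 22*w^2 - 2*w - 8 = -12*w^3 - 24*w^2 + 60*w + 72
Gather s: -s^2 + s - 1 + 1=-s^2 + s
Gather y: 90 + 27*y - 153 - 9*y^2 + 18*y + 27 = -9*y^2 + 45*y - 36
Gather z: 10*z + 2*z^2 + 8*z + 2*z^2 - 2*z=4*z^2 + 16*z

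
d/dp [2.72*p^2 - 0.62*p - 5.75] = 5.44*p - 0.62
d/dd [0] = 0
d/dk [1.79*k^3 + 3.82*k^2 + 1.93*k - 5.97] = 5.37*k^2 + 7.64*k + 1.93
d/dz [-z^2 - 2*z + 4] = -2*z - 2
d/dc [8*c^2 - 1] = 16*c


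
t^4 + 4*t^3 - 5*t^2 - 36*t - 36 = (t - 3)*(t + 2)^2*(t + 3)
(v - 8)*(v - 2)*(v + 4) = v^3 - 6*v^2 - 24*v + 64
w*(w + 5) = w^2 + 5*w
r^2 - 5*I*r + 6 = (r - 6*I)*(r + I)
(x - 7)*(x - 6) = x^2 - 13*x + 42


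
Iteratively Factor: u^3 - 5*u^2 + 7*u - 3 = (u - 3)*(u^2 - 2*u + 1) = (u - 3)*(u - 1)*(u - 1)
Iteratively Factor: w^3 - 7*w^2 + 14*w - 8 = (w - 2)*(w^2 - 5*w + 4) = (w - 4)*(w - 2)*(w - 1)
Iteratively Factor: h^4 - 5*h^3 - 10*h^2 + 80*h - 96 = (h - 3)*(h^3 - 2*h^2 - 16*h + 32) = (h - 3)*(h + 4)*(h^2 - 6*h + 8) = (h - 3)*(h - 2)*(h + 4)*(h - 4)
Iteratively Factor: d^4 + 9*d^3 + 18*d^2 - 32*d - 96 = (d + 4)*(d^3 + 5*d^2 - 2*d - 24) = (d - 2)*(d + 4)*(d^2 + 7*d + 12) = (d - 2)*(d + 4)^2*(d + 3)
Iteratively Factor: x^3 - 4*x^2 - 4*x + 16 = (x - 4)*(x^2 - 4) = (x - 4)*(x + 2)*(x - 2)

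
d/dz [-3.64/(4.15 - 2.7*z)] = -9.828/(2.7*z - 4.15)^2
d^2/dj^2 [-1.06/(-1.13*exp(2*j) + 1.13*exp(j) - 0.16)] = ((1.1978 - 4.7912*exp(j))*(1.13*exp(2*j) - 1.13*exp(j) + 0.16) + 1.06*(2.26*exp(j) - 1.13)*(4.52*exp(j) - 2.26)*exp(j))*exp(j)/(1.13*exp(2*j) - 1.13*exp(j) + 0.16)^3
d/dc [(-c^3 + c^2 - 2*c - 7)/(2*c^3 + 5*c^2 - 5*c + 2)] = (-7*c^4 + 18*c^3 + 41*c^2 + 74*c - 39)/(4*c^6 + 20*c^5 + 5*c^4 - 42*c^3 + 45*c^2 - 20*c + 4)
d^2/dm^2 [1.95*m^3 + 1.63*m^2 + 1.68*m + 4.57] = 11.7*m + 3.26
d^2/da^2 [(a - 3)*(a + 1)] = 2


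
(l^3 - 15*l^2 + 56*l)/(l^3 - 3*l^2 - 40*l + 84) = l*(l - 8)/(l^2 + 4*l - 12)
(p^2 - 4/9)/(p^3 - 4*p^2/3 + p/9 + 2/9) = (3*p + 2)/(3*p^2 - 2*p - 1)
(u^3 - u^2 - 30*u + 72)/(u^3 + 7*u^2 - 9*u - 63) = (u^2 + 2*u - 24)/(u^2 + 10*u + 21)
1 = 1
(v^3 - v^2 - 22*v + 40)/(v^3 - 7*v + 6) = (v^2 + v - 20)/(v^2 + 2*v - 3)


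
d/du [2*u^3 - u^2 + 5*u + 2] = 6*u^2 - 2*u + 5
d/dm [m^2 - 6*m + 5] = 2*m - 6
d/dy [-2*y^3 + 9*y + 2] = 9 - 6*y^2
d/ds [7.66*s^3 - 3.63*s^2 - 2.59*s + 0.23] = 22.98*s^2 - 7.26*s - 2.59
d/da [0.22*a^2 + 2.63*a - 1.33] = 0.44*a + 2.63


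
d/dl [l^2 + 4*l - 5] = 2*l + 4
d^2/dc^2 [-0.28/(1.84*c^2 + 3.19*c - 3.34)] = (1.895936*c^2 + 3.286976*c - 0.28*(3.68*c + 3.19)*(7.36*c + 6.38) - 3.441536)/(1.84*c^2 + 3.19*c - 3.34)^3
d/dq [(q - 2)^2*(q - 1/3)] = (q - 2)*(9*q - 8)/3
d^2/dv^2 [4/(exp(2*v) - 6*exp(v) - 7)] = 8*((3 - 2*exp(v))*(-exp(2*v) + 6*exp(v) + 7) - 4*(exp(v) - 3)^2*exp(v))*exp(v)/(-exp(2*v) + 6*exp(v) + 7)^3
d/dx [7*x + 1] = 7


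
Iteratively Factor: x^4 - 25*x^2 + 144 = (x + 4)*(x^3 - 4*x^2 - 9*x + 36) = (x - 4)*(x + 4)*(x^2 - 9) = (x - 4)*(x + 3)*(x + 4)*(x - 3)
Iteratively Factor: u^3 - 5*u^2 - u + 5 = (u + 1)*(u^2 - 6*u + 5) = (u - 1)*(u + 1)*(u - 5)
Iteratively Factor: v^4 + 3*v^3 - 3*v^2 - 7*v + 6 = (v - 1)*(v^3 + 4*v^2 + v - 6) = (v - 1)^2*(v^2 + 5*v + 6) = (v - 1)^2*(v + 2)*(v + 3)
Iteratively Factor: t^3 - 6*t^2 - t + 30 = (t - 5)*(t^2 - t - 6) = (t - 5)*(t - 3)*(t + 2)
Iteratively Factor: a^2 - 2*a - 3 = (a + 1)*(a - 3)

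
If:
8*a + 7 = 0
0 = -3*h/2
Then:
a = -7/8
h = 0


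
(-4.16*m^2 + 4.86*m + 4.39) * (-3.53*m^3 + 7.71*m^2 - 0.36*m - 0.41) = 14.6848*m^5 - 49.2294*m^4 + 23.4715*m^3 + 33.8029*m^2 - 3.573*m - 1.7999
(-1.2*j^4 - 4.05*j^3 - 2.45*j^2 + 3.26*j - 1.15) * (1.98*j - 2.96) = -2.376*j^5 - 4.467*j^4 + 7.137*j^3 + 13.7068*j^2 - 11.9266*j + 3.404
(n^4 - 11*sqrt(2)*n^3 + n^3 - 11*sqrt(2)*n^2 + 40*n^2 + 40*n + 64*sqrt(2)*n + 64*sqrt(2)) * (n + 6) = n^5 - 11*sqrt(2)*n^4 + 7*n^4 - 77*sqrt(2)*n^3 + 46*n^3 - 2*sqrt(2)*n^2 + 280*n^2 + 240*n + 448*sqrt(2)*n + 384*sqrt(2)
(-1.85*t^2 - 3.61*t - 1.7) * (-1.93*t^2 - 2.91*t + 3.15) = 3.5705*t^4 + 12.3508*t^3 + 7.9586*t^2 - 6.4245*t - 5.355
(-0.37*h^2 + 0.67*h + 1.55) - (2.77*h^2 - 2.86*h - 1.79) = -3.14*h^2 + 3.53*h + 3.34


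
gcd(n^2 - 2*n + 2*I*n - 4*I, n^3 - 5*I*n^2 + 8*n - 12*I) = n + 2*I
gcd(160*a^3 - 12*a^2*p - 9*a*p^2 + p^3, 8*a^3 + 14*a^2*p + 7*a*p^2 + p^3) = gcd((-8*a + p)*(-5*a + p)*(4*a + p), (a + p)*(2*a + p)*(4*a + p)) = 4*a + p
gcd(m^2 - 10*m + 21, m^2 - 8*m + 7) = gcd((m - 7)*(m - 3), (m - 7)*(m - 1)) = m - 7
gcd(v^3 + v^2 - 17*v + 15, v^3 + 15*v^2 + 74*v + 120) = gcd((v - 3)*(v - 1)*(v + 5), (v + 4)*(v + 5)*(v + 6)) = v + 5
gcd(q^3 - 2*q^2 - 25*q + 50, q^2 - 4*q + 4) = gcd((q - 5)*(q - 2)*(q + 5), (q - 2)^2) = q - 2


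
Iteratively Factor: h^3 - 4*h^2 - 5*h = (h - 5)*(h^2 + h) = h*(h - 5)*(h + 1)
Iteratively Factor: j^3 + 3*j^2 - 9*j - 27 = (j + 3)*(j^2 - 9) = (j + 3)^2*(j - 3)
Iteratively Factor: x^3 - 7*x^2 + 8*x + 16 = (x - 4)*(x^2 - 3*x - 4) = (x - 4)^2*(x + 1)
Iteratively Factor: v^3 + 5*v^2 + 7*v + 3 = (v + 3)*(v^2 + 2*v + 1) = (v + 1)*(v + 3)*(v + 1)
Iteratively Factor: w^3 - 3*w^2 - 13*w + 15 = (w - 1)*(w^2 - 2*w - 15) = (w - 5)*(w - 1)*(w + 3)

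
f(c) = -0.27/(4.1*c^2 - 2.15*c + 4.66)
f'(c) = -0.27*(2.15 - 8.2*c)/(4.1*c^2 - 2.15*c + 4.66)^2 = (2.214*c - 0.5805)/(4.1*c^2 - 2.15*c + 4.66)^2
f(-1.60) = -0.01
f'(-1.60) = -0.01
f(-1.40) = -0.02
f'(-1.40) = -0.01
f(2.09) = -0.01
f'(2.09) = 0.01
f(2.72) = -0.01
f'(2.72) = 0.01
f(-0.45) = -0.04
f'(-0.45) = -0.04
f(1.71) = -0.02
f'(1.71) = 0.02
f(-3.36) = -0.00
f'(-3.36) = -0.00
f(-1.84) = -0.01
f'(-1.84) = -0.01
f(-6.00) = -0.00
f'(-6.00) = -0.00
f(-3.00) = -0.01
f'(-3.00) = -0.00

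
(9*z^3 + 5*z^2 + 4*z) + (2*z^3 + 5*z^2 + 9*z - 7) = 11*z^3 + 10*z^2 + 13*z - 7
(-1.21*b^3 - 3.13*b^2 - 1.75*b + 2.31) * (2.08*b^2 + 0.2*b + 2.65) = -2.5168*b^5 - 6.7524*b^4 - 7.4725*b^3 - 3.8397*b^2 - 4.1755*b + 6.1215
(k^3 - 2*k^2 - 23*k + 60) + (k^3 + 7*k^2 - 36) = 2*k^3 + 5*k^2 - 23*k + 24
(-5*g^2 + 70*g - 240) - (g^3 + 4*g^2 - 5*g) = -g^3 - 9*g^2 + 75*g - 240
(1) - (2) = -1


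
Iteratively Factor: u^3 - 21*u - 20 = (u + 1)*(u^2 - u - 20) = (u - 5)*(u + 1)*(u + 4)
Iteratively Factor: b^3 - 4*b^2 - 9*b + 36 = (b - 4)*(b^2 - 9) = (b - 4)*(b + 3)*(b - 3)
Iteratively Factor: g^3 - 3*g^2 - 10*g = (g)*(g^2 - 3*g - 10) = g*(g + 2)*(g - 5)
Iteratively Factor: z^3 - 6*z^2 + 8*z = (z - 2)*(z^2 - 4*z) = (z - 4)*(z - 2)*(z)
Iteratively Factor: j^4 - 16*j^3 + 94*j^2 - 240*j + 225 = (j - 5)*(j^3 - 11*j^2 + 39*j - 45) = (j - 5)*(j - 3)*(j^2 - 8*j + 15) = (j - 5)*(j - 3)^2*(j - 5)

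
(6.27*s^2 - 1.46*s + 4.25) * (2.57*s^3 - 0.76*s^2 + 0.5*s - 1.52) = 16.1139*s^5 - 8.5174*s^4 + 15.1671*s^3 - 13.4904*s^2 + 4.3442*s - 6.46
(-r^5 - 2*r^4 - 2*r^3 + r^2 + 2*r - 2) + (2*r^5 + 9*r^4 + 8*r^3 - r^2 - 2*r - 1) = r^5 + 7*r^4 + 6*r^3 - 3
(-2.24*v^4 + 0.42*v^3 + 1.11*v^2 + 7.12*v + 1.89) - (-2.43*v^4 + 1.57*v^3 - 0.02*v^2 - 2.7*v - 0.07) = 0.19*v^4 - 1.15*v^3 + 1.13*v^2 + 9.82*v + 1.96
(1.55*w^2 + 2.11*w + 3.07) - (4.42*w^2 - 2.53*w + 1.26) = -2.87*w^2 + 4.64*w + 1.81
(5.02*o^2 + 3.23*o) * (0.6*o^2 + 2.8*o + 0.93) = 3.012*o^4 + 15.994*o^3 + 13.7126*o^2 + 3.0039*o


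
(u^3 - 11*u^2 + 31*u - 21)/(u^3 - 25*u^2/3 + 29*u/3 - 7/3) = 3*(u - 3)/(3*u - 1)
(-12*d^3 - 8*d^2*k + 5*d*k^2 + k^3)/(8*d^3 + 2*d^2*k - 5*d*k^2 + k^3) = (-6*d - k)/(4*d - k)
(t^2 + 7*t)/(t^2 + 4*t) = (t + 7)/(t + 4)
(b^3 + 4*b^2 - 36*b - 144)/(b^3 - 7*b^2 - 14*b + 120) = (b + 6)/(b - 5)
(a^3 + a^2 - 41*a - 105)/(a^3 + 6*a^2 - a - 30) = (a - 7)/(a - 2)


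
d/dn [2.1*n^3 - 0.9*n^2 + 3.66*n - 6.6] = 6.3*n^2 - 1.8*n + 3.66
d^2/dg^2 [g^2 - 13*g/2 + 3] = 2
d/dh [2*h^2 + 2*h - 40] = 4*h + 2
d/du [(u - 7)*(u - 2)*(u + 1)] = 3*u^2 - 16*u + 5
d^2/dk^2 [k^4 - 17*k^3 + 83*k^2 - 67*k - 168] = 12*k^2 - 102*k + 166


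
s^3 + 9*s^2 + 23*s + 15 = (s + 1)*(s + 3)*(s + 5)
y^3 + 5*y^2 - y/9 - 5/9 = (y - 1/3)*(y + 1/3)*(y + 5)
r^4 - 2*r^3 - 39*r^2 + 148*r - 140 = (r - 5)*(r - 2)^2*(r + 7)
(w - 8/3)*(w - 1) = w^2 - 11*w/3 + 8/3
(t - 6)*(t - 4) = t^2 - 10*t + 24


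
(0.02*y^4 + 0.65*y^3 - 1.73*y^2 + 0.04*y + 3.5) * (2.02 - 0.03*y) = -0.0006*y^5 + 0.0209*y^4 + 1.3649*y^3 - 3.4958*y^2 - 0.0242*y + 7.07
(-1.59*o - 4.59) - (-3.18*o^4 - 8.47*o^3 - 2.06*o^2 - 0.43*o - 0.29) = 3.18*o^4 + 8.47*o^3 + 2.06*o^2 - 1.16*o - 4.3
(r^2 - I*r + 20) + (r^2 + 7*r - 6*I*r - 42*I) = 2*r^2 + 7*r - 7*I*r + 20 - 42*I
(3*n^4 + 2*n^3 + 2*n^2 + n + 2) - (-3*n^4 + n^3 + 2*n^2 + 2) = 6*n^4 + n^3 + n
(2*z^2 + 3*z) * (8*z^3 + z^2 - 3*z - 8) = 16*z^5 + 26*z^4 - 3*z^3 - 25*z^2 - 24*z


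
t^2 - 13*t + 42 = (t - 7)*(t - 6)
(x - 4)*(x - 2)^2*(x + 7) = x^4 - x^3 - 36*x^2 + 124*x - 112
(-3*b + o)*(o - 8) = -3*b*o + 24*b + o^2 - 8*o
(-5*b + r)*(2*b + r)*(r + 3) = -10*b^2*r - 30*b^2 - 3*b*r^2 - 9*b*r + r^3 + 3*r^2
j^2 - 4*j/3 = j*(j - 4/3)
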